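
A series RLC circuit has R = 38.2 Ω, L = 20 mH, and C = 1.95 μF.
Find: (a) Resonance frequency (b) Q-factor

Step 1 — Resonance condition Im(Z)=0 gives ω₀ = 1/√(LC).
Step 2 — ω₀ = 1/√(0.02·1.95e-06) = 5064 rad/s.
Step 3 — f₀ = ω₀/(2π) = 805.9 Hz.
Step 4 — Series Q: Q = ω₀L/R = 5064·0.02/38.2 = 2.651.

(a) f₀ = 805.9 Hz  (b) Q = 2.651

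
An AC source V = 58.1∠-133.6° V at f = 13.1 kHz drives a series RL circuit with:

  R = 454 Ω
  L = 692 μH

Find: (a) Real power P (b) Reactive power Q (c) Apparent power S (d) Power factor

Step 1 — Angular frequency: ω = 2π·f = 2π·1.31e+04 = 8.231e+04 rad/s.
Step 2 — Component impedances:
  R: Z = R = 454 Ω
  L: Z = jωL = j·8.231e+04·0.000692 = 0 + j56.96 Ω
Step 3 — Series combination: Z_total = R + L = 454 + j56.96 Ω = 457.6∠7.2° Ω.
Step 4 — Source phasor: V = 58.1∠-133.6° V = -40.07 - j42.07 V.
Step 5 — Current: I = V / Z = -0.09833 - j0.08034 A = 0.127∠-140.8° A.
Step 6 — Complex power: S = V·I* = 7.32 + j0.9184 VA.
Step 7 — Real power: P = Re(S) = 7.32 W.
Step 8 — Reactive power: Q = Im(S) = 0.9184 VAR.
Step 9 — Apparent power: |S| = 7.377 VA.
Step 10 — Power factor: PF = P/|S| = 0.9922 (lagging).

(a) P = 7.32 W  (b) Q = 0.9184 VAR  (c) S = 7.377 VA  (d) PF = 0.9922 (lagging)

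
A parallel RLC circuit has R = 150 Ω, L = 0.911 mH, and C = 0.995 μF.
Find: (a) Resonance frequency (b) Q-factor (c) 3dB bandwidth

Step 1 — Resonance: ω₀ = 1/√(LC) = 1/√(0.000911·9.95e-07) = 3.321e+04 rad/s.
Step 2 — f₀ = ω₀/(2π) = 5286 Hz.
Step 3 — Parallel Q: Q = R/(ω₀L) = 150/(3.321e+04·0.000911) = 4.957.
Step 4 — Bandwidth: Δω = ω₀/Q = 6700 rad/s; BW = Δω/(2π) = 1066 Hz.

(a) f₀ = 5286 Hz  (b) Q = 4.957  (c) BW = 1066 Hz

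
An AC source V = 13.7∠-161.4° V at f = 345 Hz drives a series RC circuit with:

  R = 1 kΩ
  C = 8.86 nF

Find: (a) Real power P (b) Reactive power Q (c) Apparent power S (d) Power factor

Step 1 — Angular frequency: ω = 2π·f = 2π·345 = 2168 rad/s.
Step 2 — Component impedances:
  R: Z = R = 1000 Ω
  C: Z = 1/(jωC) = -j/(ω·C) = 0 - j5.207e+04 Ω
Step 3 — Series combination: Z_total = R + C = 1000 - j5.207e+04 Ω = 5.208e+04∠-88.9° Ω.
Step 4 — Source phasor: V = 13.7∠-161.4° V = -12.98 - j4.37 V.
Step 5 — Current: I = V / Z = 7.911e-05 - j0.0002509 A = 0.0002631∠-72.5° A.
Step 6 — Complex power: S = V·I* = 6.921e-05 - j0.003603 VA.
Step 7 — Real power: P = Re(S) = 6.921e-05 W.
Step 8 — Reactive power: Q = Im(S) = -0.003603 VAR.
Step 9 — Apparent power: |S| = 0.003604 VA.
Step 10 — Power factor: PF = P/|S| = 0.0192 (leading).

(a) P = 6.921e-05 W  (b) Q = -0.003603 VAR  (c) S = 0.003604 VA  (d) PF = 0.0192 (leading)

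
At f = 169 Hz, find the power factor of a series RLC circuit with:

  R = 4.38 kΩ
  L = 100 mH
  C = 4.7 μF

Step 1 — Angular frequency: ω = 2π·f = 2π·169 = 1062 rad/s.
Step 2 — Component impedances:
  R: Z = R = 4380 Ω
  L: Z = jωL = j·1062·0.1 = 0 + j106.2 Ω
  C: Z = 1/(jωC) = -j/(ω·C) = 0 - j200.4 Ω
Step 3 — Series combination: Z_total = R + L + C = 4380 - j94.19 Ω = 4381∠-1.2° Ω.
Step 4 — Power factor: PF = cos(φ) = Re(Z)/|Z| = 4380/4381 = 0.9998.
Step 5 — Type: Im(Z) = -94.19 ⇒ leading (phase φ = -1.2°).

PF = 0.9998 (leading, φ = -1.2°)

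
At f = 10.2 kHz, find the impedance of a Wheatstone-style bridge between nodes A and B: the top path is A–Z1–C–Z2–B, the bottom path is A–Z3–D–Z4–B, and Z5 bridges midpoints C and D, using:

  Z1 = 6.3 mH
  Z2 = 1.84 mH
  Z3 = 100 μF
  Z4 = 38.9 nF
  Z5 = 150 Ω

Step 1 — Angular frequency: ω = 2π·f = 2π·1.02e+04 = 6.409e+04 rad/s.
Step 2 — Component impedances:
  Z1: Z = jωL = j·6.409e+04·0.0063 = 0 + j403.8 Ω
  Z2: Z = jωL = j·6.409e+04·0.00184 = 0 + j117.9 Ω
  Z3: Z = 1/(jωC) = -j/(ω·C) = 0 - j0.156 Ω
  Z4: Z = 1/(jωC) = -j/(ω·C) = 0 - j401.1 Ω
  Z5: Z = R = 150 Ω
Step 3 — Bridge requires nodal analysis (the Z5 bridge couples midpoints C and D, so the two paths cannot be reduced to a simple series/parallel combination). Setting node B to ground and injecting 1 A at node A, the 3-node admittance system at A, C, D solves to V_A = Z_AB = 293.8 + j120.5 Ω = 317.5∠22.3° Ω.

Z = 293.8 + j120.5 Ω = 317.5∠22.3° Ω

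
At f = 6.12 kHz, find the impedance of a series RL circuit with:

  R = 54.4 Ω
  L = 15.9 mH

Step 1 — Angular frequency: ω = 2π·f = 2π·6120 = 3.845e+04 rad/s.
Step 2 — Component impedances:
  R: Z = R = 54.4 Ω
  L: Z = jωL = j·3.845e+04·0.0159 = 0 + j611.4 Ω
Step 3 — Series combination: Z_total = R + L = 54.4 + j611.4 Ω = 613.8∠84.9° Ω.

Z = 54.4 + j611.4 Ω = 613.8∠84.9° Ω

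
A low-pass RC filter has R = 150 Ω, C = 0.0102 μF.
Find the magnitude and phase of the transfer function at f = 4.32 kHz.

Step 1 — Angular frequency: ω = 2π·4320 = 2.714e+04 rad/s.
Step 2 — Transfer function: H(jω) = 1/(1 + jωRC).
Step 3 — Denominator: 1 + jωRC = 1 + j·2.714e+04·150·1.02e-08 = 1 + j0.04153.
Step 4 — H = 0.9983 - j0.04146.
Step 5 — Magnitude: |H| = 0.9991 (-0.0 dB); phase: φ = -2.4°.

|H| = 0.9991 (-0.0 dB), φ = -2.4°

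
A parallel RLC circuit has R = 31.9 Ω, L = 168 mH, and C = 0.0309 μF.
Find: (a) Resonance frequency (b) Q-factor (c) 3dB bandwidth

Step 1 — Resonance: ω₀ = 1/√(LC) = 1/√(0.168·3.09e-08) = 1.388e+04 rad/s.
Step 2 — f₀ = ω₀/(2π) = 2209 Hz.
Step 3 — Parallel Q: Q = R/(ω₀L) = 31.9/(1.388e+04·0.168) = 0.01368.
Step 4 — Bandwidth: Δω = ω₀/Q = 1.014e+06 rad/s; BW = Δω/(2π) = 1.615e+05 Hz.

(a) f₀ = 2209 Hz  (b) Q = 0.01368  (c) BW = 1.615e+05 Hz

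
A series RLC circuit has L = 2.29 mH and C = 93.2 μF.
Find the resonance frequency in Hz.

Step 1 — Resonance condition Im(Z)=0 gives ω₀ = 1/√(LC).
Step 2 — ω₀ = 1/√(0.00229·9.32e-05) = 2165 rad/s.
Step 3 — f₀ = ω₀/(2π) = 344.5 Hz.

f₀ = 344.5 Hz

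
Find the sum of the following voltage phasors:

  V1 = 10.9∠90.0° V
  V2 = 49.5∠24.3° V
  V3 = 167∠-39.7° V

Step 1 — Convert each phasor to rectangular form:
  V1 = 10.9·(cos(90.0°) + j·sin(90.0°)) = 0 + j10.9 V
  V2 = 49.5·(cos(24.3°) + j·sin(24.3°)) = 45.11 + j20.37 V
  V3 = 167·(cos(-39.7°) + j·sin(-39.7°)) = 128.5 - j106.7 V
Step 2 — Sum components: V_total = 173.6 - j75.4 V.
Step 3 — Convert to polar: |V_total| = 189.3 V, ∠V_total = -23.5°.

V_total = 189.3∠-23.5° V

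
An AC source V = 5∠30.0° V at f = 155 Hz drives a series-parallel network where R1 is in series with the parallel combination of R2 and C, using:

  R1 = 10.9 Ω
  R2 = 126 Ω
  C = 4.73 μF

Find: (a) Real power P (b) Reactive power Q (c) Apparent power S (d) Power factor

Step 1 — Angular frequency: ω = 2π·f = 2π·155 = 973.9 rad/s.
Step 2 — Component impedances:
  R1: Z = R = 10.9 Ω
  R2: Z = R = 126 Ω
  C: Z = 1/(jωC) = -j/(ω·C) = 0 - j217.1 Ω
Step 3 — Parallel branch: R2 || C = 1/(1/R2 + 1/C) = 94.25 - j54.7 Ω.
Step 4 — Series with R1: Z_total = R1 + (R2 || C) = 105.1 - j54.7 Ω = 118.5∠-27.5° Ω.
Step 5 — Source phasor: V = 5∠30.0° V = 4.33 + j2.5 V.
Step 6 — Current: I = V / Z = 0.02267 + j0.03557 A = 0.04218∠57.5° A.
Step 7 — Complex power: S = V·I* = 0.1871 - j0.09735 VA.
Step 8 — Real power: P = Re(S) = 0.1871 W.
Step 9 — Reactive power: Q = Im(S) = -0.09735 VAR.
Step 10 — Apparent power: |S| = 0.2109 VA.
Step 11 — Power factor: PF = P/|S| = 0.8871 (leading).

(a) P = 0.1871 W  (b) Q = -0.09735 VAR  (c) S = 0.2109 VA  (d) PF = 0.8871 (leading)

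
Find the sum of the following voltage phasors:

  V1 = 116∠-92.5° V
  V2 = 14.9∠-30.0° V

Step 1 — Convert each phasor to rectangular form:
  V1 = 116·(cos(-92.5°) + j·sin(-92.5°)) = -5.06 - j115.9 V
  V2 = 14.9·(cos(-30.0°) + j·sin(-30.0°)) = 12.9 - j7.45 V
Step 2 — Sum components: V_total = 7.844 - j123.3 V.
Step 3 — Convert to polar: |V_total| = 123.6 V, ∠V_total = -86.4°.

V_total = 123.6∠-86.4° V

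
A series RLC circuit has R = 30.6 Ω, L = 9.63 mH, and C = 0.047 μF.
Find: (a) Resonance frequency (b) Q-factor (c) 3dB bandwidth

Step 1 — Resonance: ω₀ = 1/√(LC) = 1/√(0.00963·4.7e-08) = 4.7e+04 rad/s.
Step 2 — f₀ = ω₀/(2π) = 7481 Hz.
Step 3 — Series Q: Q = ω₀L/R = 4.7e+04·0.00963/30.6 = 14.79.
Step 4 — Bandwidth: Δω = ω₀/Q = 3178 rad/s; BW = Δω/(2π) = 505.7 Hz.

(a) f₀ = 7481 Hz  (b) Q = 14.79  (c) BW = 505.7 Hz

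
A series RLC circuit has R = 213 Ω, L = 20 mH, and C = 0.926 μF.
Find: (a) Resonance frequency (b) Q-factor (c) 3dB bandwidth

Step 1 — Resonance condition Im(Z)=0 gives ω₀ = 1/√(LC).
Step 2 — ω₀ = 1/√(0.02·9.26e-07) = 7348 rad/s.
Step 3 — f₀ = ω₀/(2π) = 1169 Hz.
Step 4 — Series Q: Q = ω₀L/R = 7348·0.02/213 = 0.69.
Step 5 — 3dB bandwidth: Δω = ω₀/Q = 1.065e+04 rad/s; BW = Δω/(2π) = 1695 Hz.

(a) f₀ = 1169 Hz  (b) Q = 0.69  (c) BW = 1695 Hz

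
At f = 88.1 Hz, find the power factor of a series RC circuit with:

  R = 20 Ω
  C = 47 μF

Step 1 — Angular frequency: ω = 2π·f = 2π·88.1 = 553.5 rad/s.
Step 2 — Component impedances:
  R: Z = R = 20 Ω
  C: Z = 1/(jωC) = -j/(ω·C) = 0 - j38.44 Ω
Step 3 — Series combination: Z_total = R + C = 20 - j38.44 Ω = 43.33∠-62.5° Ω.
Step 4 — Power factor: PF = cos(φ) = Re(Z)/|Z| = 20/43.33 = 0.4616.
Step 5 — Type: Im(Z) = -38.44 ⇒ leading (phase φ = -62.5°).

PF = 0.4616 (leading, φ = -62.5°)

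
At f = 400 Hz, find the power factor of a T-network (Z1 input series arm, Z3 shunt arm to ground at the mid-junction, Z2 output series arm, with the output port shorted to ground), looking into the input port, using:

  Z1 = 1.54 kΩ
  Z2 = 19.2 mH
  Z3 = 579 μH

Step 1 — Angular frequency: ω = 2π·f = 2π·400 = 2513 rad/s.
Step 2 — Component impedances:
  Z1: Z = R = 1540 Ω
  Z2: Z = jωL = j·2513·0.0192 = 0 + j48.25 Ω
  Z3: Z = jωL = j·2513·0.000579 = 0 + j1.455 Ω
Step 3 — With the output port shorted to ground, the output series arm Z2 runs from the junction to ground; the shunt arm Z3 also runs from the junction to ground. They appear in parallel: Z3 || Z2 = 0 + j1.413 Ω.
Step 4 — Series with input arm Z1: Z_in = Z1 + (Z3 || Z2) = 1540 + j1.413 Ω = 1540∠0.1° Ω.
Step 5 — Power factor: PF = cos(φ) = Re(Z)/|Z| = 1540/1540 = 1.
Step 6 — Type: Im(Z) = 1.413 ⇒ lagging (phase φ = 0.1°).

PF = 1 (lagging, φ = 0.1°)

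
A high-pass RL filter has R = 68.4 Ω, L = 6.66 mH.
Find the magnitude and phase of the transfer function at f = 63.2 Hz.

Step 1 — Angular frequency: ω = 2π·63.2 = 397.1 rad/s.
Step 2 — Transfer function: H(jω) = jωL/(R + jωL).
Step 3 — Numerator jωL = j·2.645; denominator R + jωL = 68.4 + j2.645.
Step 4 — H = 0.001493 + j0.03861.
Step 5 — Magnitude: |H| = 0.03864 (-28.3 dB); phase: φ = 87.8°.

|H| = 0.03864 (-28.3 dB), φ = 87.8°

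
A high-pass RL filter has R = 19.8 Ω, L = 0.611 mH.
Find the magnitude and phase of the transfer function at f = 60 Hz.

Step 1 — Angular frequency: ω = 2π·60 = 377 rad/s.
Step 2 — Transfer function: H(jω) = jωL/(R + jωL).
Step 3 — Numerator jωL = j·0.2303; denominator R + jωL = 19.8 + j0.2303.
Step 4 — H = 0.0001353 + j0.01163.
Step 5 — Magnitude: |H| = 0.01163 (-38.7 dB); phase: φ = 89.3°.

|H| = 0.01163 (-38.7 dB), φ = 89.3°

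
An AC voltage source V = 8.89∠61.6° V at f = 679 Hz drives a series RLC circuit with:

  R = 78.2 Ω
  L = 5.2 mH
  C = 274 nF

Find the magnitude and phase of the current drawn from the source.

Step 1 — Angular frequency: ω = 2π·f = 2π·679 = 4266 rad/s.
Step 2 — Component impedances:
  R: Z = R = 78.2 Ω
  L: Z = jωL = j·4266·0.0052 = 0 + j22.18 Ω
  C: Z = 1/(jωC) = -j/(ω·C) = 0 - j855.5 Ω
Step 3 — Series combination: Z_total = R + L + C = 78.2 - j833.3 Ω = 836.9∠-84.6° Ω.
Step 4 — Source phasor: V = 8.89∠61.6° V = 4.228 + j7.82 V.
Step 5 — Ohm's law: I = V / Z_total = (4.228 + j7.82) / (78.2 - j833.3) = -0.008831 + j0.005903 A.
Step 6 — Convert to polar: |I| = 0.01062 A, ∠I = 146.2°.

I = 0.01062∠146.2° A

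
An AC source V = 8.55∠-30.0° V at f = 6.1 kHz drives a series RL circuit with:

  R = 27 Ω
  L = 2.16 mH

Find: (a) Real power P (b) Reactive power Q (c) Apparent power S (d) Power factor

Step 1 — Angular frequency: ω = 2π·f = 2π·6100 = 3.833e+04 rad/s.
Step 2 — Component impedances:
  R: Z = R = 27 Ω
  L: Z = jωL = j·3.833e+04·0.00216 = 0 + j82.79 Ω
Step 3 — Series combination: Z_total = R + L = 27 + j82.79 Ω = 87.08∠71.9° Ω.
Step 4 — Source phasor: V = 8.55∠-30.0° V = 7.405 - j4.275 V.
Step 5 — Current: I = V / Z = -0.02031 - j0.09606 A = 0.09819∠-101.9° A.
Step 6 — Complex power: S = V·I* = 0.2603 + j0.7981 VA.
Step 7 — Real power: P = Re(S) = 0.2603 W.
Step 8 — Reactive power: Q = Im(S) = 0.7981 VAR.
Step 9 — Apparent power: |S| = 0.8395 VA.
Step 10 — Power factor: PF = P/|S| = 0.3101 (lagging).

(a) P = 0.2603 W  (b) Q = 0.7981 VAR  (c) S = 0.8395 VA  (d) PF = 0.3101 (lagging)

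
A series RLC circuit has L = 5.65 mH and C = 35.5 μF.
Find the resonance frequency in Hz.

Step 1 — Resonance condition Im(Z)=0 gives ω₀ = 1/√(LC).
Step 2 — ω₀ = 1/√(0.00565·3.55e-05) = 2233 rad/s.
Step 3 — f₀ = ω₀/(2π) = 355.4 Hz.

f₀ = 355.4 Hz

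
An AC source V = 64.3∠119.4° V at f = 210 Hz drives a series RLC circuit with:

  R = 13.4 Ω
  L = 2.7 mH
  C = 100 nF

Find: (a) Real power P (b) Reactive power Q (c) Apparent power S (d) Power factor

Step 1 — Angular frequency: ω = 2π·f = 2π·210 = 1319 rad/s.
Step 2 — Component impedances:
  R: Z = R = 13.4 Ω
  L: Z = jωL = j·1319·0.0027 = 0 + j3.563 Ω
  C: Z = 1/(jωC) = -j/(ω·C) = 0 - j7579 Ω
Step 3 — Series combination: Z_total = R + L + C = 13.4 - j7575 Ω = 7575∠-89.9° Ω.
Step 4 — Source phasor: V = 64.3∠119.4° V = -31.57 + j56.02 V.
Step 5 — Current: I = V / Z = -0.007402 - j0.004154 A = 0.008488∠-150.7° A.
Step 6 — Complex power: S = V·I* = 0.0009655 - j0.5458 VA.
Step 7 — Real power: P = Re(S) = 0.0009655 W.
Step 8 — Reactive power: Q = Im(S) = -0.5458 VAR.
Step 9 — Apparent power: |S| = 0.5458 VA.
Step 10 — Power factor: PF = P/|S| = 0.001769 (leading).

(a) P = 0.0009655 W  (b) Q = -0.5458 VAR  (c) S = 0.5458 VA  (d) PF = 0.001769 (leading)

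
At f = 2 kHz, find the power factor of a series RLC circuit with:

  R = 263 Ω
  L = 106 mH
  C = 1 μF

Step 1 — Angular frequency: ω = 2π·f = 2π·2000 = 1.257e+04 rad/s.
Step 2 — Component impedances:
  R: Z = R = 263 Ω
  L: Z = jωL = j·1.257e+04·0.106 = 0 + j1332 Ω
  C: Z = 1/(jωC) = -j/(ω·C) = 0 - j79.58 Ω
Step 3 — Series combination: Z_total = R + L + C = 263 + j1252 Ω = 1280∠78.1° Ω.
Step 4 — Power factor: PF = cos(φ) = Re(Z)/|Z| = 263/1280 = 0.2055.
Step 5 — Type: Im(Z) = 1252 ⇒ lagging (phase φ = 78.1°).

PF = 0.2055 (lagging, φ = 78.1°)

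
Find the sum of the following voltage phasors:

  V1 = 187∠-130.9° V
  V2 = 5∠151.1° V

Step 1 — Convert each phasor to rectangular form:
  V1 = 187·(cos(-130.9°) + j·sin(-130.9°)) = -122.4 - j141.3 V
  V2 = 5·(cos(151.1°) + j·sin(151.1°)) = -4.377 + j2.416 V
Step 2 — Sum components: V_total = -126.8 - j138.9 V.
Step 3 — Convert to polar: |V_total| = 188.1 V, ∠V_total = -132.4°.

V_total = 188.1∠-132.4° V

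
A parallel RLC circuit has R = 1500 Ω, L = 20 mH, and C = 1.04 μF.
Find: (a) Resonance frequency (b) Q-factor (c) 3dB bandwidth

Step 1 — Resonance: ω₀ = 1/√(LC) = 1/√(0.02·1.04e-06) = 6934 rad/s.
Step 2 — f₀ = ω₀/(2π) = 1104 Hz.
Step 3 — Parallel Q: Q = R/(ω₀L) = 1500/(6934·0.02) = 10.82.
Step 4 — Bandwidth: Δω = ω₀/Q = 641 rad/s; BW = Δω/(2π) = 102 Hz.

(a) f₀ = 1104 Hz  (b) Q = 10.82  (c) BW = 102 Hz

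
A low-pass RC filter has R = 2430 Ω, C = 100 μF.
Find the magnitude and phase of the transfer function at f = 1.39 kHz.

Step 1 — Angular frequency: ω = 2π·1390 = 8734 rad/s.
Step 2 — Transfer function: H(jω) = 1/(1 + jωRC).
Step 3 — Denominator: 1 + jωRC = 1 + j·8734·2430·0.0001 = 1 + j2122.
Step 4 — H = 2.22e-07 - j0.0004712.
Step 5 — Magnitude: |H| = 0.0004712 (-66.5 dB); phase: φ = -90.0°.

|H| = 0.0004712 (-66.5 dB), φ = -90.0°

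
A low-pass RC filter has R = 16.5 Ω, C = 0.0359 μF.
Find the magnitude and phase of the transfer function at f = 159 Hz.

Step 1 — Angular frequency: ω = 2π·159 = 999 rad/s.
Step 2 — Transfer function: H(jω) = 1/(1 + jωRC).
Step 3 — Denominator: 1 + jωRC = 1 + j·999·16.5·3.59e-08 = 1 + j0.0005918.
Step 4 — H = 1 - j0.0005918.
Step 5 — Magnitude: |H| = 1 (-0.0 dB); phase: φ = -0.0°.

|H| = 1 (-0.0 dB), φ = -0.0°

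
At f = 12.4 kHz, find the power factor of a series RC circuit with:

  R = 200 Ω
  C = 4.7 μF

Step 1 — Angular frequency: ω = 2π·f = 2π·1.24e+04 = 7.791e+04 rad/s.
Step 2 — Component impedances:
  R: Z = R = 200 Ω
  C: Z = 1/(jωC) = -j/(ω·C) = 0 - j2.731 Ω
Step 3 — Series combination: Z_total = R + C = 200 - j2.731 Ω = 200∠-0.8° Ω.
Step 4 — Power factor: PF = cos(φ) = Re(Z)/|Z| = 200/200.02 = 0.9999.
Step 5 — Type: Im(Z) = -2.731 ⇒ leading (phase φ = -0.8°).

PF = 0.9999 (leading, φ = -0.8°)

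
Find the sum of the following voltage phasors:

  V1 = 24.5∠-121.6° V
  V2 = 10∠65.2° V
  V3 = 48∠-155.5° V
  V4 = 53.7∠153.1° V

Step 1 — Convert each phasor to rectangular form:
  V1 = 24.5·(cos(-121.6°) + j·sin(-121.6°)) = -12.84 - j20.87 V
  V2 = 10·(cos(65.2°) + j·sin(65.2°)) = 4.195 + j9.078 V
  V3 = 48·(cos(-155.5°) + j·sin(-155.5°)) = -43.68 - j19.91 V
  V4 = 53.7·(cos(153.1°) + j·sin(153.1°)) = -47.89 + j24.3 V
Step 2 — Sum components: V_total = -100.2 - j7.399 V.
Step 3 — Convert to polar: |V_total| = 100.5 V, ∠V_total = -175.8°.

V_total = 100.5∠-175.8° V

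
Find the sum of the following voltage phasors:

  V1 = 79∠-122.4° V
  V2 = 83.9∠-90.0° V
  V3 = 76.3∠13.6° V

Step 1 — Convert each phasor to rectangular form:
  V1 = 79·(cos(-122.4°) + j·sin(-122.4°)) = -42.33 - j66.7 V
  V2 = 83.9·(cos(-90.0°) + j·sin(-90.0°)) = 0 - j83.9 V
  V3 = 76.3·(cos(13.6°) + j·sin(13.6°)) = 74.16 + j17.94 V
Step 2 — Sum components: V_total = 31.83 - j132.7 V.
Step 3 — Convert to polar: |V_total| = 136.4 V, ∠V_total = -76.5°.

V_total = 136.4∠-76.5° V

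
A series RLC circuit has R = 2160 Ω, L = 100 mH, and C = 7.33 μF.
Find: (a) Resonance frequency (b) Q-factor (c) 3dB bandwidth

Step 1 — Resonance: ω₀ = 1/√(LC) = 1/√(0.1·7.33e-06) = 1168 rad/s.
Step 2 — f₀ = ω₀/(2π) = 185.9 Hz.
Step 3 — Series Q: Q = ω₀L/R = 1168·0.1/2160 = 0.05407.
Step 4 — Bandwidth: Δω = ω₀/Q = 2.16e+04 rad/s; BW = Δω/(2π) = 3438 Hz.

(a) f₀ = 185.9 Hz  (b) Q = 0.05407  (c) BW = 3438 Hz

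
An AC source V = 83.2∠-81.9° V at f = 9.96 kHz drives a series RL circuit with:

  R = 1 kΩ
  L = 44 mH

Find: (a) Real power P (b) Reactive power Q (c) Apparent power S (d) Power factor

Step 1 — Angular frequency: ω = 2π·f = 2π·9960 = 6.258e+04 rad/s.
Step 2 — Component impedances:
  R: Z = R = 1000 Ω
  L: Z = jωL = j·6.258e+04·0.044 = 0 + j2754 Ω
Step 3 — Series combination: Z_total = R + L = 1000 + j2754 Ω = 2930∠70.0° Ω.
Step 4 — Source phasor: V = 83.2∠-81.9° V = 11.72 - j82.37 V.
Step 5 — Current: I = V / Z = -0.02506 - j0.01336 A = 0.0284∠-151.9° A.
Step 6 — Complex power: S = V·I* = 0.8066 + j2.221 VA.
Step 7 — Real power: P = Re(S) = 0.8066 W.
Step 8 — Reactive power: Q = Im(S) = 2.221 VAR.
Step 9 — Apparent power: |S| = 2.363 VA.
Step 10 — Power factor: PF = P/|S| = 0.3414 (lagging).

(a) P = 0.8066 W  (b) Q = 2.221 VAR  (c) S = 2.363 VA  (d) PF = 0.3414 (lagging)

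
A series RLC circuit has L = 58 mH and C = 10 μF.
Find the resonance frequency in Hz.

Step 1 — Resonance condition Im(Z)=0 gives ω₀ = 1/√(LC).
Step 2 — ω₀ = 1/√(0.058·1e-05) = 1313 rad/s.
Step 3 — f₀ = ω₀/(2π) = 209 Hz.

f₀ = 209 Hz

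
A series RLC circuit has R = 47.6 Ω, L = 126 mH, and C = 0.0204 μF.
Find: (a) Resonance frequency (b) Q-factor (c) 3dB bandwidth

Step 1 — Resonance condition Im(Z)=0 gives ω₀ = 1/√(LC).
Step 2 — ω₀ = 1/√(0.126·2.04e-08) = 1.972e+04 rad/s.
Step 3 — f₀ = ω₀/(2π) = 3139 Hz.
Step 4 — Series Q: Q = ω₀L/R = 1.972e+04·0.126/47.6 = 52.21.
Step 5 — 3dB bandwidth: Δω = ω₀/Q = 377.8 rad/s; BW = Δω/(2π) = 60.13 Hz.

(a) f₀ = 3139 Hz  (b) Q = 52.21  (c) BW = 60.13 Hz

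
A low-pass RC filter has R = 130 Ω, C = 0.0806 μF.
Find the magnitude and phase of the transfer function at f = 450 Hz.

Step 1 — Angular frequency: ω = 2π·450 = 2827 rad/s.
Step 2 — Transfer function: H(jω) = 1/(1 + jωRC).
Step 3 — Denominator: 1 + jωRC = 1 + j·2827·130·8.06e-08 = 1 + j0.02963.
Step 4 — H = 0.9991 - j0.0296.
Step 5 — Magnitude: |H| = 0.9996 (-0.0 dB); phase: φ = -1.7°.

|H| = 0.9996 (-0.0 dB), φ = -1.7°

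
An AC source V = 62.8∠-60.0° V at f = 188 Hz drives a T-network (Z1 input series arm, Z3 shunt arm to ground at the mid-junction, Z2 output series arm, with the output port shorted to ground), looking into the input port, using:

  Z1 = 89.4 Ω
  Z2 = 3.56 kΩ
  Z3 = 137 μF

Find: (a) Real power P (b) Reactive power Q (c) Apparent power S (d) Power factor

Step 1 — Angular frequency: ω = 2π·f = 2π·188 = 1181 rad/s.
Step 2 — Component impedances:
  Z1: Z = R = 89.4 Ω
  Z2: Z = R = 3560 Ω
  Z3: Z = 1/(jωC) = -j/(ω·C) = 0 - j6.179 Ω
Step 3 — With the output port shorted to ground, the output series arm Z2 runs from the junction to ground; the shunt arm Z3 also runs from the junction to ground. They appear in parallel: Z3 || Z2 = 0.01073 - j6.179 Ω.
Step 4 — Series with input arm Z1: Z_in = Z1 + (Z3 || Z2) = 89.41 - j6.179 Ω = 89.62∠-4.0° Ω.
Step 5 — Source phasor: V = 62.8∠-60.0° V = 31.4 - j54.39 V.
Step 6 — Current: I = V / Z = 0.3914 - j0.5812 A = 0.7007∠-56.0° A.
Step 7 — Complex power: S = V·I* = 43.9 - j3.034 VA.
Step 8 — Real power: P = Re(S) = 43.9 W.
Step 9 — Reactive power: Q = Im(S) = -3.034 VAR.
Step 10 — Apparent power: |S| = 44 VA.
Step 11 — Power factor: PF = P/|S| = 0.9976 (leading).

(a) P = 43.9 W  (b) Q = -3.034 VAR  (c) S = 44 VA  (d) PF = 0.9976 (leading)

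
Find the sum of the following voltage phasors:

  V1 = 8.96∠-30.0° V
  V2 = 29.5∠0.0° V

Step 1 — Convert each phasor to rectangular form:
  V1 = 8.96·(cos(-30.0°) + j·sin(-30.0°)) = 7.76 - j4.48 V
  V2 = 29.5·(cos(0.0°) + j·sin(0.0°)) = 29.5 V
Step 2 — Sum components: V_total = 37.26 - j4.48 V.
Step 3 — Convert to polar: |V_total| = 37.53 V, ∠V_total = -6.9°.

V_total = 37.53∠-6.9° V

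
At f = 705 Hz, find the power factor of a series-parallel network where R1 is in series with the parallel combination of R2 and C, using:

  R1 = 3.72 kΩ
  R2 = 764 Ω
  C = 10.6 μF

Step 1 — Angular frequency: ω = 2π·f = 2π·705 = 4430 rad/s.
Step 2 — Component impedances:
  R1: Z = R = 3720 Ω
  R2: Z = R = 764 Ω
  C: Z = 1/(jωC) = -j/(ω·C) = 0 - j21.3 Ω
Step 3 — Parallel branch: R2 || C = 1/(1/R2 + 1/C) = 0.5932 - j21.28 Ω.
Step 4 — Series with R1: Z_total = R1 + (R2 || C) = 3721 - j21.28 Ω = 3721∠-0.3° Ω.
Step 5 — Power factor: PF = cos(φ) = Re(Z)/|Z| = 3721/3721 = 1.
Step 6 — Type: Im(Z) = -21.28 ⇒ leading (phase φ = -0.3°).

PF = 1 (leading, φ = -0.3°)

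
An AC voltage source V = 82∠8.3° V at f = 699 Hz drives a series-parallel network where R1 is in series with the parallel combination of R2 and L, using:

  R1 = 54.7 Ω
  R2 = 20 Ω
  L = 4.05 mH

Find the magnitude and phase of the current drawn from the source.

Step 1 — Angular frequency: ω = 2π·f = 2π·699 = 4392 rad/s.
Step 2 — Component impedances:
  R1: Z = R = 54.7 Ω
  R2: Z = R = 20 Ω
  L: Z = jωL = j·4392·0.00405 = 0 + j17.79 Ω
Step 3 — Parallel branch: R2 || L = 1/(1/R2 + 1/L) = 8.833 + j9.932 Ω.
Step 4 — Series with R1: Z_total = R1 + (R2 || L) = 63.53 + j9.932 Ω = 64.3∠8.9° Ω.
Step 5 — Source phasor: V = 82∠8.3° V = 81.14 + j11.84 V.
Step 6 — Ohm's law: I = V / Z_total = (81.14 + j11.84) / (63.53 + j9.932) = 1.275 - j0.01301 A.
Step 7 — Convert to polar: |I| = 1.275 A, ∠I = -0.6°.

I = 1.275∠-0.6° A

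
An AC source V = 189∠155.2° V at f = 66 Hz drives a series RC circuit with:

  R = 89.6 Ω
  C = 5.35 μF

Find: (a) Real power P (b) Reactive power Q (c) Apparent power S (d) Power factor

Step 1 — Angular frequency: ω = 2π·f = 2π·66 = 414.7 rad/s.
Step 2 — Component impedances:
  R: Z = R = 89.6 Ω
  C: Z = 1/(jωC) = -j/(ω·C) = 0 - j450.7 Ω
Step 3 — Series combination: Z_total = R + C = 89.6 - j450.7 Ω = 459.6∠-78.8° Ω.
Step 4 — Source phasor: V = 189∠155.2° V = -171.6 + j79.28 V.
Step 5 — Current: I = V / Z = -0.242 - j0.3325 A = 0.4113∠-126.0° A.
Step 6 — Complex power: S = V·I* = 15.15 - j76.24 VA.
Step 7 — Real power: P = Re(S) = 15.15 W.
Step 8 — Reactive power: Q = Im(S) = -76.24 VAR.
Step 9 — Apparent power: |S| = 77.73 VA.
Step 10 — Power factor: PF = P/|S| = 0.195 (leading).

(a) P = 15.15 W  (b) Q = -76.24 VAR  (c) S = 77.73 VA  (d) PF = 0.195 (leading)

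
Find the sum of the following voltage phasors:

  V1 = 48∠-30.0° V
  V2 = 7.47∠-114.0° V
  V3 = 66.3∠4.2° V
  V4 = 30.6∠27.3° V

Step 1 — Convert each phasor to rectangular form:
  V1 = 48·(cos(-30.0°) + j·sin(-30.0°)) = 41.57 - j24 V
  V2 = 7.47·(cos(-114.0°) + j·sin(-114.0°)) = -3.038 - j6.824 V
  V3 = 66.3·(cos(4.2°) + j·sin(4.2°)) = 66.12 + j4.856 V
  V4 = 30.6·(cos(27.3°) + j·sin(27.3°)) = 27.19 + j14.03 V
Step 2 — Sum components: V_total = 131.8 - j11.93 V.
Step 3 — Convert to polar: |V_total| = 132.4 V, ∠V_total = -5.2°.

V_total = 132.4∠-5.2° V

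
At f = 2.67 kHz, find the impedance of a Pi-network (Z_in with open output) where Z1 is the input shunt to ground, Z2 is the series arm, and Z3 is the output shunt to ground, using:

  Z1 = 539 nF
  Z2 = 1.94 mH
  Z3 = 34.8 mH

Step 1 — Angular frequency: ω = 2π·f = 2π·2670 = 1.678e+04 rad/s.
Step 2 — Component impedances:
  Z1: Z = 1/(jωC) = -j/(ω·C) = 0 - j110.6 Ω
  Z2: Z = jωL = j·1.678e+04·0.00194 = 0 + j32.55 Ω
  Z3: Z = jωL = j·1.678e+04·0.0348 = 0 + j583.8 Ω
Step 3 — With open output, the series arm Z2 and the output shunt Z3 appear in series to ground: Z2 + Z3 = 0 + j616.4 Ω.
Step 4 — Parallel with input shunt Z1: Z_in = Z1 || (Z2 + Z3) = 0 - j134.8 Ω = 134.8∠-90.0° Ω.

Z = 0 - j134.8 Ω = 134.8∠-90.0° Ω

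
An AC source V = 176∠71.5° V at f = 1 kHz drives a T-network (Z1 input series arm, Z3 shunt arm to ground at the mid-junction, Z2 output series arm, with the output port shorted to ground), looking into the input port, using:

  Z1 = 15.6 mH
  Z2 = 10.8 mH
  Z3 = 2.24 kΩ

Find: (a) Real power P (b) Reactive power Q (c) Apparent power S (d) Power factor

Step 1 — Angular frequency: ω = 2π·f = 2π·1000 = 6283 rad/s.
Step 2 — Component impedances:
  Z1: Z = jωL = j·6283·0.0156 = 0 + j98.02 Ω
  Z2: Z = jωL = j·6283·0.0108 = 0 + j67.86 Ω
  Z3: Z = R = 2240 Ω
Step 3 — With the output port shorted to ground, the output series arm Z2 runs from the junction to ground; the shunt arm Z3 also runs from the junction to ground. They appear in parallel: Z3 || Z2 = 2.054 + j67.8 Ω.
Step 4 — Series with input arm Z1: Z_in = Z1 + (Z3 || Z2) = 2.054 + j165.8 Ω = 165.8∠89.3° Ω.
Step 5 — Source phasor: V = 176∠71.5° V = 55.85 + j166.9 V.
Step 6 — Current: I = V / Z = 1.011 - j0.3243 A = 1.061∠-17.8° A.
Step 7 — Complex power: S = V·I* = 2.314 + j186.8 VA.
Step 8 — Real power: P = Re(S) = 2.314 W.
Step 9 — Reactive power: Q = Im(S) = 186.8 VAR.
Step 10 — Apparent power: |S| = 186.8 VA.
Step 11 — Power factor: PF = P/|S| = 0.01239 (lagging).

(a) P = 2.314 W  (b) Q = 186.8 VAR  (c) S = 186.8 VA  (d) PF = 0.01239 (lagging)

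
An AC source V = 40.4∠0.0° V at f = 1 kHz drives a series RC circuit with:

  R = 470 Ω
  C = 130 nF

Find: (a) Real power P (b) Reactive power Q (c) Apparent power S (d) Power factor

Step 1 — Angular frequency: ω = 2π·f = 2π·1000 = 6283 rad/s.
Step 2 — Component impedances:
  R: Z = R = 470 Ω
  C: Z = 1/(jωC) = -j/(ω·C) = 0 - j1224 Ω
Step 3 — Series combination: Z_total = R + C = 470 - j1224 Ω = 1311∠-69.0° Ω.
Step 4 — Source phasor: V = 40.4∠0.0° V = 40.4 V.
Step 5 — Current: I = V / Z = 0.01104 + j0.02876 A = 0.03081∠69.0° A.
Step 6 — Complex power: S = V·I* = 0.4461 - j1.162 VA.
Step 7 — Real power: P = Re(S) = 0.4461 W.
Step 8 — Reactive power: Q = Im(S) = -1.162 VAR.
Step 9 — Apparent power: |S| = 1.245 VA.
Step 10 — Power factor: PF = P/|S| = 0.3584 (leading).

(a) P = 0.4461 W  (b) Q = -1.162 VAR  (c) S = 1.245 VA  (d) PF = 0.3584 (leading)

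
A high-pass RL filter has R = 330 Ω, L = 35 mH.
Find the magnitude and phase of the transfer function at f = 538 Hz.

Step 1 — Angular frequency: ω = 2π·538 = 3380 rad/s.
Step 2 — Transfer function: H(jω) = jωL/(R + jωL).
Step 3 — Numerator jωL = j·118.3; denominator R + jωL = 330 + j118.3.
Step 4 — H = 0.1139 + j0.3177.
Step 5 — Magnitude: |H| = 0.3375 (-9.4 dB); phase: φ = 70.3°.

|H| = 0.3375 (-9.4 dB), φ = 70.3°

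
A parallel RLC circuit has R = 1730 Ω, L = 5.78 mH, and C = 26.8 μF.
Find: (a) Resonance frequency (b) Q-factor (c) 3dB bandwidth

Step 1 — Resonance: ω₀ = 1/√(LC) = 1/√(0.00578·2.68e-05) = 2541 rad/s.
Step 2 — f₀ = ω₀/(2π) = 404.4 Hz.
Step 3 — Parallel Q: Q = R/(ω₀L) = 1730/(2541·0.00578) = 117.8.
Step 4 — Bandwidth: Δω = ω₀/Q = 21.57 rad/s; BW = Δω/(2π) = 3.433 Hz.

(a) f₀ = 404.4 Hz  (b) Q = 117.8  (c) BW = 3.433 Hz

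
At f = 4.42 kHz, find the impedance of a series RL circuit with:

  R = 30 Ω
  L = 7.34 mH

Step 1 — Angular frequency: ω = 2π·f = 2π·4420 = 2.777e+04 rad/s.
Step 2 — Component impedances:
  R: Z = R = 30 Ω
  L: Z = jωL = j·2.777e+04·0.00734 = 0 + j203.8 Ω
Step 3 — Series combination: Z_total = R + L = 30 + j203.8 Ω = 206∠81.6° Ω.

Z = 30 + j203.8 Ω = 206∠81.6° Ω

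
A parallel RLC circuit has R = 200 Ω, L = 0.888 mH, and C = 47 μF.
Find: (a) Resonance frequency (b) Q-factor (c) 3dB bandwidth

Step 1 — Resonance: ω₀ = 1/√(LC) = 1/√(0.000888·4.7e-05) = 4895 rad/s.
Step 2 — f₀ = ω₀/(2π) = 779 Hz.
Step 3 — Parallel Q: Q = R/(ω₀L) = 200/(4895·0.000888) = 46.01.
Step 4 — Bandwidth: Δω = ω₀/Q = 106.4 rad/s; BW = Δω/(2π) = 16.93 Hz.

(a) f₀ = 779 Hz  (b) Q = 46.01  (c) BW = 16.93 Hz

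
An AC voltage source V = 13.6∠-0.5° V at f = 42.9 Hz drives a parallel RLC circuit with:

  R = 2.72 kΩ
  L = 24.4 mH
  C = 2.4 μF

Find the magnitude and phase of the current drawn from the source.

Step 1 — Angular frequency: ω = 2π·f = 2π·42.9 = 269.5 rad/s.
Step 2 — Component impedances:
  R: Z = R = 2720 Ω
  L: Z = jωL = j·269.5·0.0244 = 0 + j6.577 Ω
  C: Z = 1/(jωC) = -j/(ω·C) = 0 - j1546 Ω
Step 3 — Parallel combination: 1/Z_total = 1/R + 1/L + 1/C; Z_total = 0.01604 + j6.605 Ω = 6.605∠89.9° Ω.
Step 4 — Source phasor: V = 13.6∠-0.5° V = 13.6 - j0.1187 V.
Step 5 — Ohm's law: I = V / Z_total = (13.6 - j0.1187) / (0.01604 + j6.605) = -0.01297 - j2.059 A.
Step 6 — Convert to polar: |I| = 2.059 A, ∠I = -90.4°.

I = 2.059∠-90.4° A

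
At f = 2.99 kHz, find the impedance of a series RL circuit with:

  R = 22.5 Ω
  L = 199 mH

Step 1 — Angular frequency: ω = 2π·f = 2π·2990 = 1.879e+04 rad/s.
Step 2 — Component impedances:
  R: Z = R = 22.5 Ω
  L: Z = jωL = j·1.879e+04·0.199 = 0 + j3739 Ω
Step 3 — Series combination: Z_total = R + L = 22.5 + j3739 Ω = 3739∠89.7° Ω.

Z = 22.5 + j3739 Ω = 3739∠89.7° Ω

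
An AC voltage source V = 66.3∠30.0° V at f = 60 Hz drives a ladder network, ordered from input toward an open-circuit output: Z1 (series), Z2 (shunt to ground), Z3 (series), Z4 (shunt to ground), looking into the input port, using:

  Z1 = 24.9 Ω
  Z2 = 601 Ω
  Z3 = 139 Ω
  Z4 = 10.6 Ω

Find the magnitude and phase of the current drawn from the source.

Step 1 — Angular frequency: ω = 2π·f = 2π·60 = 377 rad/s.
Step 2 — Component impedances:
  Z1: Z = R = 24.9 Ω
  Z2: Z = R = 601 Ω
  Z3: Z = R = 139 Ω
  Z4: Z = R = 10.6 Ω
Step 3 — Ladder network (open output): work backward from the far end, alternating series and parallel combinations. Z_in = 144.7 Ω = 144.7∠0.0° Ω.
Step 4 — Source phasor: V = 66.3∠30.0° V = 57.42 + j33.15 V.
Step 5 — Ohm's law: I = V / Z_total = (57.42 + j33.15) / (144.7) = 0.3968 + j0.2291 A.
Step 6 — Convert to polar: |I| = 0.4582 A, ∠I = 30.0°.

I = 0.4582∠30.0° A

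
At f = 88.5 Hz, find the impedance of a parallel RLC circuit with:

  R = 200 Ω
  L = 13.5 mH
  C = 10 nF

Step 1 — Angular frequency: ω = 2π·f = 2π·88.5 = 556.1 rad/s.
Step 2 — Component impedances:
  R: Z = R = 200 Ω
  L: Z = jωL = j·556.1·0.0135 = 0 + j7.507 Ω
  C: Z = 1/(jωC) = -j/(ω·C) = 0 - j1.798e+05 Ω
Step 3 — Parallel combination: 1/Z_total = 1/R + 1/L + 1/C; Z_total = 0.2814 + j7.497 Ω = 7.502∠87.9° Ω.

Z = 0.2814 + j7.497 Ω = 7.502∠87.9° Ω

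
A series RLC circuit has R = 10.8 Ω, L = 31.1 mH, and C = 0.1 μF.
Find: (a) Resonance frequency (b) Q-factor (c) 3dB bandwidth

Step 1 — Resonance: ω₀ = 1/√(LC) = 1/√(0.0311·1e-07) = 1.793e+04 rad/s.
Step 2 — f₀ = ω₀/(2π) = 2854 Hz.
Step 3 — Series Q: Q = ω₀L/R = 1.793e+04·0.0311/10.8 = 51.64.
Step 4 — Bandwidth: Δω = ω₀/Q = 347.3 rad/s; BW = Δω/(2π) = 55.27 Hz.

(a) f₀ = 2854 Hz  (b) Q = 51.64  (c) BW = 55.27 Hz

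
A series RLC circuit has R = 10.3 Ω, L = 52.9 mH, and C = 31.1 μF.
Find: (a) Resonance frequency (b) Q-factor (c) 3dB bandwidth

Step 1 — Resonance: ω₀ = 1/√(LC) = 1/√(0.0529·3.11e-05) = 779.6 rad/s.
Step 2 — f₀ = ω₀/(2π) = 124.1 Hz.
Step 3 — Series Q: Q = ω₀L/R = 779.6·0.0529/10.3 = 4.004.
Step 4 — Bandwidth: Δω = ω₀/Q = 194.7 rad/s; BW = Δω/(2π) = 30.99 Hz.

(a) f₀ = 124.1 Hz  (b) Q = 4.004  (c) BW = 30.99 Hz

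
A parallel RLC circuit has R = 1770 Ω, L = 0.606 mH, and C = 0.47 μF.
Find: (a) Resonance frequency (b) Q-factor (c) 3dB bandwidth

Step 1 — Resonance: ω₀ = 1/√(LC) = 1/√(0.000606·4.7e-07) = 5.925e+04 rad/s.
Step 2 — f₀ = ω₀/(2π) = 9431 Hz.
Step 3 — Parallel Q: Q = R/(ω₀L) = 1770/(5.925e+04·0.000606) = 49.29.
Step 4 — Bandwidth: Δω = ω₀/Q = 1202 rad/s; BW = Δω/(2π) = 191.3 Hz.

(a) f₀ = 9431 Hz  (b) Q = 49.29  (c) BW = 191.3 Hz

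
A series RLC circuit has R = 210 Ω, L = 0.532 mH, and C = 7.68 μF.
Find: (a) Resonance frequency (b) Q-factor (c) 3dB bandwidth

Step 1 — Resonance condition Im(Z)=0 gives ω₀ = 1/√(LC).
Step 2 — ω₀ = 1/√(0.000532·7.68e-06) = 1.564e+04 rad/s.
Step 3 — f₀ = ω₀/(2π) = 2490 Hz.
Step 4 — Series Q: Q = ω₀L/R = 1.564e+04·0.000532/210 = 0.03963.
Step 5 — 3dB bandwidth: Δω = ω₀/Q = 3.947e+05 rad/s; BW = Δω/(2π) = 6.282e+04 Hz.

(a) f₀ = 2490 Hz  (b) Q = 0.03963  (c) BW = 6.282e+04 Hz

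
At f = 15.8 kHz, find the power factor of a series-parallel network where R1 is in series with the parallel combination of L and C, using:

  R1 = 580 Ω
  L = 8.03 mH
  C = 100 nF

Step 1 — Angular frequency: ω = 2π·f = 2π·1.58e+04 = 9.927e+04 rad/s.
Step 2 — Component impedances:
  R1: Z = R = 580 Ω
  L: Z = jωL = j·9.927e+04·0.00803 = 0 + j797.2 Ω
  C: Z = 1/(jωC) = -j/(ω·C) = 0 - j100.7 Ω
Step 3 — Parallel branch: L || C = 1/(1/L + 1/C) = 0 - j115.3 Ω.
Step 4 — Series with R1: Z_total = R1 + (L || C) = 580 - j115.3 Ω = 591.3∠-11.2° Ω.
Step 5 — Power factor: PF = cos(φ) = Re(Z)/|Z| = 580/591.35 = 0.9808.
Step 6 — Type: Im(Z) = -115.3 ⇒ leading (phase φ = -11.2°).

PF = 0.9808 (leading, φ = -11.2°)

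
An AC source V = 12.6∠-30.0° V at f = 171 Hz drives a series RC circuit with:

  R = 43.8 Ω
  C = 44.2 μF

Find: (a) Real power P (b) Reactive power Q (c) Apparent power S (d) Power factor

Step 1 — Angular frequency: ω = 2π·f = 2π·171 = 1074 rad/s.
Step 2 — Component impedances:
  R: Z = R = 43.8 Ω
  C: Z = 1/(jωC) = -j/(ω·C) = 0 - j21.06 Ω
Step 3 — Series combination: Z_total = R + C = 43.8 - j21.06 Ω = 48.6∠-25.7° Ω.
Step 4 — Source phasor: V = 12.6∠-30.0° V = 10.91 - j6.3 V.
Step 5 — Current: I = V / Z = 0.2585 - j0.01955 A = 0.2593∠-4.3° A.
Step 6 — Complex power: S = V·I* = 2.944 - j1.415 VA.
Step 7 — Real power: P = Re(S) = 2.944 W.
Step 8 — Reactive power: Q = Im(S) = -1.415 VAR.
Step 9 — Apparent power: |S| = 3.267 VA.
Step 10 — Power factor: PF = P/|S| = 0.9013 (leading).

(a) P = 2.944 W  (b) Q = -1.415 VAR  (c) S = 3.267 VA  (d) PF = 0.9013 (leading)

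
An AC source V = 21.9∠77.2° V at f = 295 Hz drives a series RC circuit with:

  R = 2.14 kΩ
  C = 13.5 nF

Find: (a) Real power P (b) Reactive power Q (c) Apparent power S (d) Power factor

Step 1 — Angular frequency: ω = 2π·f = 2π·295 = 1854 rad/s.
Step 2 — Component impedances:
  R: Z = R = 2140 Ω
  C: Z = 1/(jωC) = -j/(ω·C) = 0 - j3.996e+04 Ω
Step 3 — Series combination: Z_total = R + C = 2140 - j3.996e+04 Ω = 4.002e+04∠-86.9° Ω.
Step 4 — Source phasor: V = 21.9∠77.2° V = 4.852 + j21.36 V.
Step 5 — Current: I = V / Z = -0.0005264 + j0.0001496 A = 0.0005472∠164.1° A.
Step 6 — Complex power: S = V·I* = 0.0006408 - j0.01197 VA.
Step 7 — Real power: P = Re(S) = 0.0006408 W.
Step 8 — Reactive power: Q = Im(S) = -0.01197 VAR.
Step 9 — Apparent power: |S| = 0.01198 VA.
Step 10 — Power factor: PF = P/|S| = 0.05347 (leading).

(a) P = 0.0006408 W  (b) Q = -0.01197 VAR  (c) S = 0.01198 VA  (d) PF = 0.05347 (leading)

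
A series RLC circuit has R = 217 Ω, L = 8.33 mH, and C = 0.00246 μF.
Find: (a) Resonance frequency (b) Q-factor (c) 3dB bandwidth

Step 1 — Resonance condition Im(Z)=0 gives ω₀ = 1/√(LC).
Step 2 — ω₀ = 1/√(0.00833·2.46e-09) = 2.209e+05 rad/s.
Step 3 — f₀ = ω₀/(2π) = 3.516e+04 Hz.
Step 4 — Series Q: Q = ω₀L/R = 2.209e+05·0.00833/217 = 8.48.
Step 5 — 3dB bandwidth: Δω = ω₀/Q = 2.605e+04 rad/s; BW = Δω/(2π) = 4146 Hz.

(a) f₀ = 3.516e+04 Hz  (b) Q = 8.48  (c) BW = 4146 Hz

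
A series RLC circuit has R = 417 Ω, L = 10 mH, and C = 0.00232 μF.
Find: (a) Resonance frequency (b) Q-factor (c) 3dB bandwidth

Step 1 — Resonance condition Im(Z)=0 gives ω₀ = 1/√(LC).
Step 2 — ω₀ = 1/√(0.01·2.32e-09) = 2.076e+05 rad/s.
Step 3 — f₀ = ω₀/(2π) = 3.304e+04 Hz.
Step 4 — Series Q: Q = ω₀L/R = 2.076e+05·0.01/417 = 4.979.
Step 5 — 3dB bandwidth: Δω = ω₀/Q = 4.17e+04 rad/s; BW = Δω/(2π) = 6637 Hz.

(a) f₀ = 3.304e+04 Hz  (b) Q = 4.979  (c) BW = 6637 Hz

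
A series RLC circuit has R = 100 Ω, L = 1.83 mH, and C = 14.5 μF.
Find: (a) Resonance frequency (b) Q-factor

Step 1 — Resonance condition Im(Z)=0 gives ω₀ = 1/√(LC).
Step 2 — ω₀ = 1/√(0.00183·1.45e-05) = 6139 rad/s.
Step 3 — f₀ = ω₀/(2π) = 977 Hz.
Step 4 — Series Q: Q = ω₀L/R = 6139·0.00183/100 = 0.1123.

(a) f₀ = 977 Hz  (b) Q = 0.1123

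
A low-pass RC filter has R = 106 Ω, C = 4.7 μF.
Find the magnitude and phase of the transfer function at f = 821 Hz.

Step 1 — Angular frequency: ω = 2π·821 = 5158 rad/s.
Step 2 — Transfer function: H(jω) = 1/(1 + jωRC).
Step 3 — Denominator: 1 + jωRC = 1 + j·5158·106·4.7e-06 = 1 + j2.57.
Step 4 — H = 0.1315 - j0.3379.
Step 5 — Magnitude: |H| = 0.3626 (-8.8 dB); phase: φ = -68.7°.

|H| = 0.3626 (-8.8 dB), φ = -68.7°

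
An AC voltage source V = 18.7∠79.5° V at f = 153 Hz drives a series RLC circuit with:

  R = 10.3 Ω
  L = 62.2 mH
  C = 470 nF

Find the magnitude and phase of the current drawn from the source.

Step 1 — Angular frequency: ω = 2π·f = 2π·153 = 961.3 rad/s.
Step 2 — Component impedances:
  R: Z = R = 10.3 Ω
  L: Z = jωL = j·961.3·0.0622 = 0 + j59.79 Ω
  C: Z = 1/(jωC) = -j/(ω·C) = 0 - j2213 Ω
Step 3 — Series combination: Z_total = R + L + C = 10.3 - j2153 Ω = 2153∠-89.7° Ω.
Step 4 — Source phasor: V = 18.7∠79.5° V = 3.408 + j18.39 V.
Step 5 — Ohm's law: I = V / Z_total = (3.408 + j18.39) / (10.3 - j2153) = -0.008531 + j0.001623 A.
Step 6 — Convert to polar: |I| = 0.008684 A, ∠I = 169.2°.

I = 0.008684∠169.2° A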